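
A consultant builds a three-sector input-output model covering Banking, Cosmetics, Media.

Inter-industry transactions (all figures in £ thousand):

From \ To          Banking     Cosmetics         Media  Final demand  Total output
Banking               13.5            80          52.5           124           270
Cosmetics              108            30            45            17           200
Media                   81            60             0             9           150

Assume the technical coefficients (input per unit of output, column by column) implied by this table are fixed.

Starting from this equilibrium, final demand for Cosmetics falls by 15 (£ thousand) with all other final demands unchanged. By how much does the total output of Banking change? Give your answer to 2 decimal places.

Technical coefficients a_ij = z_ij / X_j:
  a_BB = 13.5/270 = 0.05, a_CB = 108/270 = 0.40, a_MB = 81/270 = 0.30
  a_BC = 80/200 = 0.40, a_CC = 30/200 = 0.15, a_MC = 60/200 = 0.30
  a_BM = 52.5/150 = 0.35, a_CM = 45/150 = 0.30, a_MM = 0/150 = 0.00
I − A =
  [   0.95    -0.40    -0.35]
  [  -0.40     0.85    -0.30]
  [  -0.30    -0.30     1.00]
Cofactors of I−A, C_ij = (−1)^(i+j)·(minor ij) (rows/columns in the sector order above):
  C_11 = (0.85)(1.00) − (-0.30)(-0.30) = 0.7600
  C_12 = −[(-0.40)(1.00) − (-0.30)(-0.30)] = 0.4900
  C_13 = (-0.40)(-0.30) − (0.85)(-0.30) = 0.3750
  C_21 = −[(-0.40)(1.00) − (-0.35)(-0.30)] = 0.5050
  C_22 = (0.95)(1.00) − (-0.35)(-0.30) = 0.8450
  C_23 = −[(0.95)(-0.30) − (-0.40)(-0.30)] = 0.4050
  C_31 = (-0.40)(-0.30) − (-0.35)(0.85) = 0.4175
  C_32 = −[(0.95)(-0.30) − (-0.35)(-0.40)] = 0.4250
  C_33 = (0.95)(0.85) − (-0.40)(-0.40) = 0.6475
det(I−A) = Σ_j (I−A)_1j·C_1j = (0.95)(0.7600) + (-0.40)(0.4900) + (-0.35)(0.3750) = 0.39475
adj(I−A) = Cᵀ =
  [ 0.7600   0.5050   0.4175]
  [ 0.4900   0.8450   0.4250]
  [ 0.3750   0.4050   0.6475]
(I − A)⁻¹ = adj(I−A) / det(I−A) ≈
  [   1.9253     1.2793     1.0576]
  [   1.2413     2.1406     1.0766]
  [   0.9500     1.0260     1.6403]
Δx = (I − A)⁻¹ Δd with Δd having -15 in the Cosmetics component and 0 elsewhere.
So Δx_B = L_BC · (-15), where L_BC = adj(I−A)_BC / det(I−A) = 0.5050 / 0.39475.
Δx_B = 0.5050 × (-15) / 0.39475 = -7.575 / 0.39475 ≈ -19.19.

Δx_B = -19.19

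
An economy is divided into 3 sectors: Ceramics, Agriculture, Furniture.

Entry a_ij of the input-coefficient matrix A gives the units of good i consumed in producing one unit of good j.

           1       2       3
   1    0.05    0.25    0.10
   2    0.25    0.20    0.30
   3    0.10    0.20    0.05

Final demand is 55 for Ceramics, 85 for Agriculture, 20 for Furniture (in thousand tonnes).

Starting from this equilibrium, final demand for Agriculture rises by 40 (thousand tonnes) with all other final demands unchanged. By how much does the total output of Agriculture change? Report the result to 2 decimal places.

I − A =
  [   0.95    -0.25    -0.10]
  [  -0.25     0.80    -0.30]
  [  -0.10    -0.20     0.95]
Cofactors of I−A, C_ij = (−1)^(i+j)·(minor ij) (rows/columns in the sector order above):
  C_11 = (0.80)(0.95) − (-0.30)(-0.20) = 0.7000
  C_12 = −[(-0.25)(0.95) − (-0.30)(-0.10)] = 0.2675
  C_13 = (-0.25)(-0.20) − (0.80)(-0.10) = 0.1300
  C_21 = −[(-0.25)(0.95) − (-0.10)(-0.20)] = 0.2575
  C_22 = (0.95)(0.95) − (-0.10)(-0.10) = 0.8925
  C_23 = −[(0.95)(-0.20) − (-0.25)(-0.10)] = 0.2150
  C_31 = (-0.25)(-0.30) − (-0.10)(0.80) = 0.1550
  C_32 = −[(0.95)(-0.30) − (-0.10)(-0.25)] = 0.3100
  C_33 = (0.95)(0.80) − (-0.25)(-0.25) = 0.6975
det(I−A) = Σ_j (I−A)_1j·C_1j = (0.95)(0.7000) + (-0.25)(0.2675) + (-0.10)(0.1300) = 0.585125
adj(I−A) = Cᵀ =
  [ 0.7000   0.2575   0.1550]
  [ 0.2675   0.8925   0.3100]
  [ 0.1300   0.2150   0.6975]
(I − A)⁻¹ = adj(I−A) / det(I−A) ≈
  [   1.1963     0.4401     0.2649]
  [   0.4572     1.5253     0.5298]
  [   0.2222     0.3674     1.1921]
Δx = (I − A)⁻¹ Δd with Δd having +40 in the Agriculture component and 0 elsewhere.
So Δx_2 = L_22 · (+40), where L_22 = adj(I−A)_22 / det(I−A) = 0.8925 / 0.585125.
Δx_2 = 0.8925 × (+40) / 0.585125 = 35.70 / 0.585125 ≈ 61.01.

Δx_2 = 61.01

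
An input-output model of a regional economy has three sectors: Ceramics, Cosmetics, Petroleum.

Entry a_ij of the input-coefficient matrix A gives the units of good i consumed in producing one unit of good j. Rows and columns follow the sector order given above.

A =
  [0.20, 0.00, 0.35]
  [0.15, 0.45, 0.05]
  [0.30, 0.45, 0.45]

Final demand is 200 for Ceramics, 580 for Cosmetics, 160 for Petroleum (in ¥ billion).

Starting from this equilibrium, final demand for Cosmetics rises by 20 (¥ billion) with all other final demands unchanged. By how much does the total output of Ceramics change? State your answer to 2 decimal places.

Δx_1 = 22.09

I − A =
  [   0.80     0.00    -0.35]
  [  -0.15     0.55    -0.05]
  [  -0.30    -0.45     0.55]
Cofactors of I−A, C_ij = (−1)^(i+j)·(minor ij) (rows/columns in the sector order above):
  C_11 = (0.55)(0.55) − (-0.05)(-0.45) = 0.2800
  C_12 = −[(-0.15)(0.55) − (-0.05)(-0.30)] = 0.0975
  C_13 = (-0.15)(-0.45) − (0.55)(-0.30) = 0.2325
  C_21 = −[(0.00)(0.55) − (-0.35)(-0.45)] = 0.1575
  C_22 = (0.80)(0.55) − (-0.35)(-0.30) = 0.3350
  C_23 = −[(0.80)(-0.45) − (0.00)(-0.30)] = 0.3600
  C_31 = (0.00)(-0.05) − (-0.35)(0.55) = 0.1925
  C_32 = −[(0.80)(-0.05) − (-0.35)(-0.15)] = 0.0925
  C_33 = (0.80)(0.55) − (0.00)(-0.15) = 0.4400
det(I−A) = Σ_j (I−A)_1j·C_1j = (0.80)(0.2800) + (0.00)(0.0975) + (-0.35)(0.2325) = 0.142625
adj(I−A) = Cᵀ =
  [ 0.2800   0.1575   0.1925]
  [ 0.0975   0.3350   0.0925]
  [ 0.2325   0.3600   0.4400]
(I − A)⁻¹ = adj(I−A) / det(I−A) ≈
  [   1.9632     1.1043     1.3497]
  [   0.6836     2.3488     0.6486]
  [   1.6301     2.5241     3.0850]
Δx = (I − A)⁻¹ Δd with Δd having +20 in the Cosmetics component and 0 elsewhere.
So Δx_1 = L_12 · (+20), where L_12 = adj(I−A)_12 / det(I−A) = 0.1575 / 0.142625.
Δx_1 = 0.1575 × (+20) / 0.142625 = 3.15 / 0.142625 ≈ 22.09.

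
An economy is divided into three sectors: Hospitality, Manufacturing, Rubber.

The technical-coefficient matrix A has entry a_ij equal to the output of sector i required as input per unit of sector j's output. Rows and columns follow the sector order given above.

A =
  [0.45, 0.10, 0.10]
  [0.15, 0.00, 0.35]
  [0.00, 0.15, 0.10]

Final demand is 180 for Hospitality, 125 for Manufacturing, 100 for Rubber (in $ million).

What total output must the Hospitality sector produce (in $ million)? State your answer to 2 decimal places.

x_1 = 397.84

I − A =
  [   0.55    -0.10    -0.10]
  [  -0.15     1.00    -0.35]
  [   0.00    -0.15     0.90]
Cofactors of I−A, C_ij = (−1)^(i+j)·(minor ij) (rows/columns in the sector order above):
  C_11 = (1.00)(0.90) − (-0.35)(-0.15) = 0.8475
  C_12 = −[(-0.15)(0.90) − (-0.35)(0.00)] = 0.1350
  C_13 = (-0.15)(-0.15) − (1.00)(0.00) = 0.0225
  C_21 = −[(-0.10)(0.90) − (-0.10)(-0.15)] = 0.1050
  C_22 = (0.55)(0.90) − (-0.10)(0.00) = 0.4950
  C_23 = −[(0.55)(-0.15) − (-0.10)(0.00)] = 0.0825
  C_31 = (-0.10)(-0.35) − (-0.10)(1.00) = 0.1350
  C_32 = −[(0.55)(-0.35) − (-0.10)(-0.15)] = 0.2075
  C_33 = (0.55)(1.00) − (-0.10)(-0.15) = 0.5350
det(I−A) = Σ_j (I−A)_1j·C_1j = (0.55)(0.8475) + (-0.10)(0.1350) + (-0.10)(0.0225) = 0.450375
adj(I−A) = Cᵀ =
  [ 0.8475   0.1050   0.1350]
  [ 0.1350   0.4950   0.2075]
  [ 0.0225   0.0825   0.5350]
(I − A)⁻¹ = adj(I−A) / det(I−A) ≈
  [   1.8818     0.2331     0.2998]
  [   0.2998     1.0991     0.4607]
  [   0.0500     0.1832     1.1879]
x = (I − A)⁻¹ d = adj(I−A)·d / det(I−A), with det(I−A) = 0.450375:
  x_1 = (0.8475·180 + 0.1050·125 + 0.1350·100) / 0.450375 = 179.175 / 0.450375 ≈ 397.84
  x_2 = (0.1350·180 + 0.4950·125 + 0.2075·100) / 0.450375 = 106.925 / 0.450375 ≈ 237.41
  x_3 = (0.0225·180 + 0.0825·125 + 0.5350·100) / 0.450375 = 67.8625 / 0.450375 ≈ 150.68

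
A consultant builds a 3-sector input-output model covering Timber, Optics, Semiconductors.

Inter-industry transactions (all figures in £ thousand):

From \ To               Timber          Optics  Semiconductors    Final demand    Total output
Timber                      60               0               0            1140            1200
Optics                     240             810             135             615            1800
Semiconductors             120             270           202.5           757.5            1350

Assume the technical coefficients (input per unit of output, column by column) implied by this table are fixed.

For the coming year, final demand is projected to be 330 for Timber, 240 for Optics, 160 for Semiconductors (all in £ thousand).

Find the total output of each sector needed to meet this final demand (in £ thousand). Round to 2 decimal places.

Technical coefficients a_ij = z_ij / X_j:
  a_TT = 60/1200 = 0.05, a_OT = 240/1200 = 0.20, a_ST = 120/1200 = 0.10
  a_TO = 0/1800 = 0.00, a_OO = 810/1800 = 0.45, a_SO = 270/1800 = 0.15
  a_TS = 0/1350 = 0.00, a_OS = 135/1350 = 0.10, a_SS = 202.5/1350 = 0.15
I − A =
  [   0.95     0.00     0.00]
  [  -0.20     0.55    -0.10]
  [  -0.10    -0.15     0.85]
Cofactors of I−A, C_ij = (−1)^(i+j)·(minor ij) (rows/columns in the sector order above):
  C_11 = (0.55)(0.85) − (-0.10)(-0.15) = 0.4525
  C_12 = −[(-0.20)(0.85) − (-0.10)(-0.10)] = 0.1800
  C_13 = (-0.20)(-0.15) − (0.55)(-0.10) = 0.0850
  C_21 = −[(0.00)(0.85) − (0.00)(-0.15)] = 0.0000
  C_22 = (0.95)(0.85) − (0.00)(-0.10) = 0.8075
  C_23 = −[(0.95)(-0.15) − (0.00)(-0.10)] = 0.1425
  C_31 = (0.00)(-0.10) − (0.00)(0.55) = 0.0000
  C_32 = −[(0.95)(-0.10) − (0.00)(-0.20)] = 0.0950
  C_33 = (0.95)(0.55) − (0.00)(-0.20) = 0.5225
det(I−A) = Σ_j (I−A)_1j·C_1j = (0.95)(0.4525) + (0.00)(0.1800) + (0.00)(0.0850) = 0.429875
adj(I−A) = Cᵀ =
  [ 0.4525   0.0000   0.0000]
  [ 0.1800   0.8075   0.0950]
  [ 0.0850   0.1425   0.5225]
(I − A)⁻¹ = adj(I−A) / det(I−A) ≈
  [   1.0526     0.0000     0.0000]
  [   0.4187     1.8785     0.2210]
  [   0.1977     0.3315     1.2155]
x = (I − A)⁻¹ d = adj(I−A)·d / det(I−A), with det(I−A) = 0.429875:
  x_T = (0.4525·330 + 0.0000·240 + 0.0000·160) / 0.429875 = 149.325 / 0.429875 ≈ 347.37
  x_O = (0.1800·330 + 0.8075·240 + 0.0950·160) / 0.429875 = 268.40 / 0.429875 ≈ 624.37
  x_S = (0.0850·330 + 0.1425·240 + 0.5225·160) / 0.429875 = 145.85 / 0.429875 ≈ 339.28

x_T = 347.37, x_O = 624.37, x_S = 339.28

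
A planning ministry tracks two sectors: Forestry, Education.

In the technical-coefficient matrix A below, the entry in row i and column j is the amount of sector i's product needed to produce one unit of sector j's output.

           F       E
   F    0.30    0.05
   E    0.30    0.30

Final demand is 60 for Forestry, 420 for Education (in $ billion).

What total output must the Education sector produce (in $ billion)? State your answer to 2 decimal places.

I − A =
  [   0.70    -0.05]
  [  -0.30     0.70]
det(I−A) = (0.70)(0.70) − (-0.05)(-0.30) = 0.4750
adj(I−A) = [[0.70, 0.05], [0.30, 0.70]]
(I − A)⁻¹ = adj(I−A) / det(I−A) ≈
  [   1.4737     0.1053]
  [   0.6316     1.4737]
x = (I − A)⁻¹ d = adj(I−A)·d / det(I−A), with det(I−A) = 0.4750:
  x_F = (0.70·60 + 0.05·420) / 0.4750 = 63.00 / 0.4750 ≈ 132.63
  x_E = (0.30·60 + 0.70·420) / 0.4750 = 312.00 / 0.4750 ≈ 656.84

x_E = 656.84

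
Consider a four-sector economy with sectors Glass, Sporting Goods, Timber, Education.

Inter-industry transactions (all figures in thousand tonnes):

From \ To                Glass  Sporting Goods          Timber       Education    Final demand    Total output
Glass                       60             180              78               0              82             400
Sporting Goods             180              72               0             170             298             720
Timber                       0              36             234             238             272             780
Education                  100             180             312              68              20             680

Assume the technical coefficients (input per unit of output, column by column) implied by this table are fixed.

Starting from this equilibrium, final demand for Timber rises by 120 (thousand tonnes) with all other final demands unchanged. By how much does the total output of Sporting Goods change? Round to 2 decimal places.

Δx_2 = 62.44

Technical coefficients a_ij = z_ij / X_j:
  a_11 = 60/400 = 0.15, a_21 = 180/400 = 0.45, a_31 = 0/400 = 0.00, a_41 = 100/400 = 0.25
  a_12 = 180/720 = 0.25, a_22 = 72/720 = 0.10, a_32 = 36/720 = 0.05, a_42 = 180/720 = 0.25
  a_13 = 78/780 = 0.10, a_23 = 0/780 = 0.00, a_33 = 234/780 = 0.30, a_43 = 312/780 = 0.40
  a_14 = 0/680 = 0.00, a_24 = 170/680 = 0.25, a_34 = 238/680 = 0.35, a_44 = 68/680 = 0.10
I − A =
  [   0.85    -0.25    -0.10     0.00]
  [  -0.45     0.90     0.00    -0.25]
  [   0.00    -0.05     0.70    -0.35]
  [  -0.25    -0.25    -0.40     0.90]
Compute the cofactors C_ij = (−1)^(i+j)·(3×3 minor ij) of I−A; the adjugate is their transpose:
adj(I−A) = Cᵀ =
  [ 0.39225   0.13575   0.09975   0.07650]
  [ 0.26425   0.40775   0.13175   0.16450]
  [ 0.14150   0.13450   0.51850   0.23900]
  [ 0.24525   0.21075   0.29475   0.45450]
det(I−A) = Σ_j (I−A)_1j·C_1j = (0.85)(0.39225) + (-0.25)(0.26425) + (-0.10)(0.14150) + (0.00)(0.24525) = 0.2532
(I − A)⁻¹ = adj(I−A) / det(I−A) ≈
  [   1.5492     0.5361     0.3940     0.3021]
  [   1.0436     1.6104     0.5203     0.6497]
  [   0.5588     0.5312     2.0478     0.9439]
  [   0.9686     0.8323     1.1641     1.7950]
Δx = (I − A)⁻¹ Δd with Δd having +120 in the Timber component and 0 elsewhere.
So Δx_2 = L_23 · (+120), where L_23 = adj(I−A)_23 / det(I−A) = 0.13175 / 0.2532.
Δx_2 = 0.13175 × (+120) / 0.2532 = 15.81 / 0.2532 ≈ 62.44.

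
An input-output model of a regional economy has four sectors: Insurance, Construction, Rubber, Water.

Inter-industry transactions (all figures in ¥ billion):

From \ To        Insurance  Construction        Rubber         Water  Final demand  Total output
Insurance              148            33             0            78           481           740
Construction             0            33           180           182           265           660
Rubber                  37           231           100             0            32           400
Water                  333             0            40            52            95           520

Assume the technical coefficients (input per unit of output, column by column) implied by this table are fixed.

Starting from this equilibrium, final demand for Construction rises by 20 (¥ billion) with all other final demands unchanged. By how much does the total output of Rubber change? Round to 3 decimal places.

Δx_3 = 13.384

Technical coefficients a_ij = z_ij / X_j:
  a_11 = 148/740 = 0.20, a_21 = 0/740 = 0.00, a_31 = 37/740 = 0.05, a_41 = 333/740 = 0.45
  a_12 = 33/660 = 0.05, a_22 = 33/660 = 0.05, a_32 = 231/660 = 0.35, a_42 = 0/660 = 0.00
  a_13 = 0/400 = 0.00, a_23 = 180/400 = 0.45, a_33 = 100/400 = 0.25, a_43 = 40/400 = 0.10
  a_14 = 78/520 = 0.15, a_24 = 182/520 = 0.35, a_34 = 0/520 = 0.00, a_44 = 52/520 = 0.10
I − A =
  [   0.80    -0.05     0.00    -0.15]
  [   0.00     0.95    -0.45    -0.35]
  [  -0.05    -0.35     0.75     0.00]
  [  -0.45     0.00    -0.10     0.90]
Compute the cofactors C_ij = (−1)^(i+j)·(3×3 minor ij) of I−A; the adjugate is their transpose:
adj(I−A) = Cᵀ =
  [ 0.487250   0.039000   0.036250   0.096375]
  [ 0.140125   0.488625   0.321625   0.213375]
  [ 0.097875   0.230625   0.612000   0.106000]
  [ 0.254500   0.045125   0.086125   0.442875]
det(I−A) = Σ_j (I−A)_1j·C_1j = (0.80)(0.487250) + (-0.05)(0.140125) + (0.00)(0.097875) + (-0.15)(0.254500) = 0.34461875
(I − A)⁻¹ = adj(I−A) / det(I−A) ≈
  [   1.4139     0.1132     0.1052     0.2797]
  [   0.4066     1.4179     0.9333     0.6192]
  [   0.2840     0.6692     1.7759     0.3076]
  [   0.7385     0.1309     0.2499     1.2851]
Δx = (I − A)⁻¹ Δd with Δd having +20 in the Construction component and 0 elsewhere.
So Δx_3 = L_32 · (+20), where L_32 = adj(I−A)_32 / det(I−A) = 0.230625 / 0.34461875.
Δx_3 = 0.230625 × (+20) / 0.34461875 = 4.6125 / 0.34461875 ≈ 13.384.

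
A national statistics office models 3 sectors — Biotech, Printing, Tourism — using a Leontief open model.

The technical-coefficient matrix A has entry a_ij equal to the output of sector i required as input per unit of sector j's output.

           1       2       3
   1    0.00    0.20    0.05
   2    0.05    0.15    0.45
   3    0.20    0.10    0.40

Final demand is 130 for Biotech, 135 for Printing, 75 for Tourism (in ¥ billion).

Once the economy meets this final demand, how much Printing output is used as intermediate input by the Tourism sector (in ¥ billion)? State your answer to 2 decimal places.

z_23 = 108.95

I − A =
  [   1.00    -0.20    -0.05]
  [  -0.05     0.85    -0.45]
  [  -0.20    -0.10     0.60]
Cofactors of I−A, C_ij = (−1)^(i+j)·(minor ij) (rows/columns in the sector order above):
  C_11 = (0.85)(0.60) − (-0.45)(-0.10) = 0.4650
  C_12 = −[(-0.05)(0.60) − (-0.45)(-0.20)] = 0.1200
  C_13 = (-0.05)(-0.10) − (0.85)(-0.20) = 0.1750
  C_21 = −[(-0.20)(0.60) − (-0.05)(-0.10)] = 0.1250
  C_22 = (1.00)(0.60) − (-0.05)(-0.20) = 0.5900
  C_23 = −[(1.00)(-0.10) − (-0.20)(-0.20)] = 0.1400
  C_31 = (-0.20)(-0.45) − (-0.05)(0.85) = 0.1325
  C_32 = −[(1.00)(-0.45) − (-0.05)(-0.05)] = 0.4525
  C_33 = (1.00)(0.85) − (-0.20)(-0.05) = 0.8400
det(I−A) = Σ_j (I−A)_1j·C_1j = (1.00)(0.4650) + (-0.20)(0.1200) + (-0.05)(0.1750) = 0.43225
adj(I−A) = Cᵀ =
  [ 0.4650   0.1250   0.1325]
  [ 0.1200   0.5900   0.4525]
  [ 0.1750   0.1400   0.8400]
(I − A)⁻¹ = adj(I−A) / det(I−A) ≈
  [   1.0758     0.2892     0.3065]
  [   0.2776     1.3650     1.0468]
  [   0.4049     0.3239     1.9433]
First solve x = (I − A)⁻¹ d = adj(I−A)·d / det(I−A); in particular x_3 = (0.1750·130 + 0.1400·135 + 0.8400·75) / 0.43225 = 104.65 / 0.43225 ≈ 242.1053.
Intermediate flow from 2 to 3: z_23 = a_23 · x_3 = 0.45 × 104.65 / 0.43225 = 47.0925 / 0.43225 ≈ 108.95.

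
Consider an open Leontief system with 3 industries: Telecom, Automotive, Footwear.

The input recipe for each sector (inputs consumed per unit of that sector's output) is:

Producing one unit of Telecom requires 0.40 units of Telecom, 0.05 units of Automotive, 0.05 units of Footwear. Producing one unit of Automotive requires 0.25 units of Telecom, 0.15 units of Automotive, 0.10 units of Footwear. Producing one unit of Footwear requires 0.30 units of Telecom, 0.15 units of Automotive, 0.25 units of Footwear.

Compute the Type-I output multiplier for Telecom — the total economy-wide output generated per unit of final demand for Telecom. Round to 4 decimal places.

I − A =
  [   0.60    -0.25    -0.30]
  [  -0.05     0.85    -0.15]
  [  -0.05    -0.10     0.75]
Cofactors of I−A, C_ij = (−1)^(i+j)·(minor ij) (rows/columns in the sector order above):
  C_11 = (0.85)(0.75) − (-0.15)(-0.10) = 0.6225
  C_12 = −[(-0.05)(0.75) − (-0.15)(-0.05)] = 0.0450
  C_13 = (-0.05)(-0.10) − (0.85)(-0.05) = 0.0475
  C_21 = −[(-0.25)(0.75) − (-0.30)(-0.10)] = 0.2175
  C_22 = (0.60)(0.75) − (-0.30)(-0.05) = 0.4350
  C_23 = −[(0.60)(-0.10) − (-0.25)(-0.05)] = 0.0725
  C_31 = (-0.25)(-0.15) − (-0.30)(0.85) = 0.2925
  C_32 = −[(0.60)(-0.15) − (-0.30)(-0.05)] = 0.1050
  C_33 = (0.60)(0.85) − (-0.25)(-0.05) = 0.4975
det(I−A) = Σ_j (I−A)_1j·C_1j = (0.60)(0.6225) + (-0.25)(0.0450) + (-0.30)(0.0475) = 0.3480
adj(I−A) = Cᵀ =
  [ 0.6225   0.2175   0.2925]
  [ 0.0450   0.4350   0.1050]
  [ 0.0475   0.0725   0.4975]
(I − A)⁻¹ = adj(I−A) / det(I−A) ≈
  [   1.78879     0.62500     0.84052]
  [   0.12931     1.25000     0.30172]
  [   0.13649     0.20833     1.42960]
The output multiplier for sector j is the column-j sum of the Leontief inverse (I − A)⁻¹ = adj(I−A) / det(I−A).
Column T of adj(I−A): (0.6225, 0.0450, 0.0475); det(I−A) = 0.3480.
m_T = (0.6225 + 0.0450 + 0.0475) / 0.3480 = 0.715 / 0.3480 ≈ 2.0546.

m_T = 2.0546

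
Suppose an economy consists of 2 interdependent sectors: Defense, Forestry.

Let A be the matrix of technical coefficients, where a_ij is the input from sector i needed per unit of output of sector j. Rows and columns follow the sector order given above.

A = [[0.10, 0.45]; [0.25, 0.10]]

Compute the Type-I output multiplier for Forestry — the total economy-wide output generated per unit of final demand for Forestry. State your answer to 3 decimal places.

I − A =
  [   0.90    -0.45]
  [  -0.25     0.90]
det(I−A) = (0.90)(0.90) − (-0.45)(-0.25) = 0.6975
adj(I−A) = [[0.90, 0.45], [0.25, 0.90]]
(I − A)⁻¹ = adj(I−A) / det(I−A) ≈
  [   1.2903     0.6452]
  [   0.3584     1.2903]
The output multiplier for sector j is the column-j sum of the Leontief inverse (I − A)⁻¹ = adj(I−A) / det(I−A).
Column 2 of adj(I−A): (0.45, 0.90); det(I−A) = 0.6975.
m_2 = (0.45 + 0.90) / 0.6975 = 1.35 / 0.6975 ≈ 1.935.

m_2 = 1.935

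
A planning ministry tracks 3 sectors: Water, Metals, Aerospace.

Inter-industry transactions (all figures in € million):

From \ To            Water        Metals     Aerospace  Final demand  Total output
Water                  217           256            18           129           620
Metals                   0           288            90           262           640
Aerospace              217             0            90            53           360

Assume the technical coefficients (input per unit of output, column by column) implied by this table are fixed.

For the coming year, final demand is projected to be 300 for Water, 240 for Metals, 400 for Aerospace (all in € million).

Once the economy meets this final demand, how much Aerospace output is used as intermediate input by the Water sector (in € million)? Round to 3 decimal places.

z_31 = 386.409

Technical coefficients a_ij = z_ij / X_j:
  a_11 = 217/620 = 0.35, a_21 = 0/620 = 0.00, a_31 = 217/620 = 0.35
  a_12 = 256/640 = 0.40, a_22 = 288/640 = 0.45, a_32 = 0/640 = 0.00
  a_13 = 18/360 = 0.05, a_23 = 90/360 = 0.25, a_33 = 90/360 = 0.25
I − A =
  [   0.65    -0.40    -0.05]
  [   0.00     0.55    -0.25]
  [  -0.35     0.00     0.75]
Cofactors of I−A, C_ij = (−1)^(i+j)·(minor ij) (rows/columns in the sector order above):
  C_11 = (0.55)(0.75) − (-0.25)(0.00) = 0.4125
  C_12 = −[(0.00)(0.75) − (-0.25)(-0.35)] = 0.0875
  C_13 = (0.00)(0.00) − (0.55)(-0.35) = 0.1925
  C_21 = −[(-0.40)(0.75) − (-0.05)(0.00)] = 0.3000
  C_22 = (0.65)(0.75) − (-0.05)(-0.35) = 0.4700
  C_23 = −[(0.65)(0.00) − (-0.40)(-0.35)] = 0.1400
  C_31 = (-0.40)(-0.25) − (-0.05)(0.55) = 0.1275
  C_32 = −[(0.65)(-0.25) − (-0.05)(0.00)] = 0.1625
  C_33 = (0.65)(0.55) − (-0.40)(0.00) = 0.3575
det(I−A) = Σ_j (I−A)_1j·C_1j = (0.65)(0.4125) + (-0.40)(0.0875) + (-0.05)(0.1925) = 0.2235
adj(I−A) = Cᵀ =
  [ 0.4125   0.3000   0.1275]
  [ 0.0875   0.4700   0.1625]
  [ 0.1925   0.1400   0.3575]
(I − A)⁻¹ = adj(I−A) / det(I−A) ≈
  [   1.8456     1.3423     0.5705]
  [   0.3915     2.1029     0.7271]
  [   0.8613     0.6264     1.5996]
First solve x = (I − A)⁻¹ d = adj(I−A)·d / det(I−A); in particular x_1 = (0.4125·300 + 0.3000·240 + 0.1275·400) / 0.2235 = 246.75 / 0.2235 ≈ 1104.02685.
Intermediate flow from 3 to 1: z_31 = a_31 · x_1 = 0.35 × 246.75 / 0.2235 = 86.3625 / 0.2235 ≈ 386.409.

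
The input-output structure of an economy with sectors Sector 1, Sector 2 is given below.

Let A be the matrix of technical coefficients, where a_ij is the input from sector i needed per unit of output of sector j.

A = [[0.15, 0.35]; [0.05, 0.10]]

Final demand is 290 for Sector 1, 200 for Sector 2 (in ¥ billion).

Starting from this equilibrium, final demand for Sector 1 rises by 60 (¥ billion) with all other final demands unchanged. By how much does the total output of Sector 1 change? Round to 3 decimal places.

Δx_1 = 72.241

I − A =
  [   0.85    -0.35]
  [  -0.05     0.90]
det(I−A) = (0.85)(0.90) − (-0.35)(-0.05) = 0.7475
adj(I−A) = [[0.90, 0.35], [0.05, 0.85]]
(I − A)⁻¹ = adj(I−A) / det(I−A) ≈
  [   1.2040     0.4682]
  [   0.0669     1.1371]
Δx = (I − A)⁻¹ Δd with Δd having +60 in the Sector 1 component and 0 elsewhere.
So Δx_1 = L_11 · (+60), where L_11 = adj(I−A)_11 / det(I−A) = 0.90 / 0.7475.
Δx_1 = 0.90 × (+60) / 0.7475 = 54.00 / 0.7475 ≈ 72.241.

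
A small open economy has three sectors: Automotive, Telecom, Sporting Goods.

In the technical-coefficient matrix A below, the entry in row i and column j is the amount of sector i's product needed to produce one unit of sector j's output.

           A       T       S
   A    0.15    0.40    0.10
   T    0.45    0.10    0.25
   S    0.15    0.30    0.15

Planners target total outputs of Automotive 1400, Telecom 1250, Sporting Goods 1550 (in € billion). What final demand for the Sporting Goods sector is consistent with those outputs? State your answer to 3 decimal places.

I − A =
  [   0.85    -0.40    -0.10]
  [  -0.45     0.90    -0.25]
  [  -0.15    -0.30     0.85]
d = (I − A) x:
  d_A = (+0.85)·1400 + (-0.40)·1250 + (-0.10)·1550 = 535.000
  d_T = (-0.45)·1400 + (+0.90)·1250 + (-0.25)·1550 = 107.500
  d_S = (-0.15)·1400 + (-0.30)·1250 + (+0.85)·1550 = 732.500

d_S = 732.500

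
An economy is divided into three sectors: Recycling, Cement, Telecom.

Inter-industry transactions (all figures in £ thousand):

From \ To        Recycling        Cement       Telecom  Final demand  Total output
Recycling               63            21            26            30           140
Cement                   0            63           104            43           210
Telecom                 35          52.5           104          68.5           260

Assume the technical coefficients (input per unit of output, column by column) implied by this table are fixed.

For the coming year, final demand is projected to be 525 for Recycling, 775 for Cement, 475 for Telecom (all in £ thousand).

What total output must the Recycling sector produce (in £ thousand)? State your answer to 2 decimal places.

x_R = 1926.77

Technical coefficients a_ij = z_ij / X_j:
  a_RR = 63/140 = 0.45, a_CR = 0/140 = 0.00, a_TR = 35/140 = 0.25
  a_RC = 21/210 = 0.10, a_CC = 63/210 = 0.30, a_TC = 52.5/210 = 0.25
  a_RT = 26/260 = 0.10, a_CT = 104/260 = 0.40, a_TT = 104/260 = 0.40
I − A =
  [   0.55    -0.10    -0.10]
  [   0.00     0.70    -0.40]
  [  -0.25    -0.25     0.60]
Cofactors of I−A, C_ij = (−1)^(i+j)·(minor ij) (rows/columns in the sector order above):
  C_11 = (0.70)(0.60) − (-0.40)(-0.25) = 0.3200
  C_12 = −[(0.00)(0.60) − (-0.40)(-0.25)] = 0.1000
  C_13 = (0.00)(-0.25) − (0.70)(-0.25) = 0.1750
  C_21 = −[(-0.10)(0.60) − (-0.10)(-0.25)] = 0.0850
  C_22 = (0.55)(0.60) − (-0.10)(-0.25) = 0.3050
  C_23 = −[(0.55)(-0.25) − (-0.10)(-0.25)] = 0.1625
  C_31 = (-0.10)(-0.40) − (-0.10)(0.70) = 0.1100
  C_32 = −[(0.55)(-0.40) − (-0.10)(0.00)] = 0.2200
  C_33 = (0.55)(0.70) − (-0.10)(0.00) = 0.3850
det(I−A) = Σ_j (I−A)_1j·C_1j = (0.55)(0.3200) + (-0.10)(0.1000) + (-0.10)(0.1750) = 0.1485
adj(I−A) = Cᵀ =
  [ 0.3200   0.0850   0.1100]
  [ 0.1000   0.3050   0.2200]
  [ 0.1750   0.1625   0.3850]
(I − A)⁻¹ = adj(I−A) / det(I−A) ≈
  [   2.1549     0.5724     0.7407]
  [   0.6734     2.0539     1.4815]
  [   1.1785     1.0943     2.5926]
x = (I − A)⁻¹ d = adj(I−A)·d / det(I−A), with det(I−A) = 0.1485:
  x_R = (0.3200·525 + 0.0850·775 + 0.1100·475) / 0.1485 = 286.125 / 0.1485 ≈ 1926.77
  x_C = (0.1000·525 + 0.3050·775 + 0.2200·475) / 0.1485 = 393.375 / 0.1485 ≈ 2648.99
  x_T = (0.1750·525 + 0.1625·775 + 0.3850·475) / 0.1485 = 400.6875 / 0.1485 ≈ 2698.23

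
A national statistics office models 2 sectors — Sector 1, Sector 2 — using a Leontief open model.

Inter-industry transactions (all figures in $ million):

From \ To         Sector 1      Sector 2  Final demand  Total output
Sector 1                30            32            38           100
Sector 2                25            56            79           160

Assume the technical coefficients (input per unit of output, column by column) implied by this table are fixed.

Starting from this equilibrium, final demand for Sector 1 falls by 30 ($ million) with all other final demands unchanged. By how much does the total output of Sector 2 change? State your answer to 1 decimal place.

Technical coefficients a_ij = z_ij / X_j:
  a_11 = 30/100 = 0.30, a_21 = 25/100 = 0.25
  a_12 = 32/160 = 0.20, a_22 = 56/160 = 0.35
I − A =
  [   0.70    -0.20]
  [  -0.25     0.65]
det(I−A) = (0.70)(0.65) − (-0.20)(-0.25) = 0.4050
adj(I−A) = [[0.65, 0.20], [0.25, 0.70]]
(I − A)⁻¹ = adj(I−A) / det(I−A) ≈
  [   1.6049     0.4938]
  [   0.6173     1.7284]
Δx = (I − A)⁻¹ Δd with Δd having -30 in the Sector 1 component and 0 elsewhere.
So Δx_2 = L_21 · (-30), where L_21 = adj(I−A)_21 / det(I−A) = 0.25 / 0.4050.
Δx_2 = 0.25 × (-30) / 0.4050 = -7.50 / 0.4050 ≈ -18.5.

Δx_2 = -18.5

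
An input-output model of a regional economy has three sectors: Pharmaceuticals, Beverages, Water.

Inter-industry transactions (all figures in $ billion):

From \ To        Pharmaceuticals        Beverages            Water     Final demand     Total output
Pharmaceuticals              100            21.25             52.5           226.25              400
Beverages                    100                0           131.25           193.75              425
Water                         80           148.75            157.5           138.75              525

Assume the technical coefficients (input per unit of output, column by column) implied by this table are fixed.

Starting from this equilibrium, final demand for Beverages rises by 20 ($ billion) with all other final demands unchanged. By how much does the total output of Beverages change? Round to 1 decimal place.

Technical coefficients a_ij = z_ij / X_j:
  a_11 = 100/400 = 0.25, a_21 = 100/400 = 0.25, a_31 = 80/400 = 0.20
  a_12 = 21.25/425 = 0.05, a_22 = 0/425 = 0.00, a_32 = 148.75/425 = 0.35
  a_13 = 52.5/525 = 0.10, a_23 = 131.25/525 = 0.25, a_33 = 157.5/525 = 0.30
I − A =
  [   0.75    -0.05    -0.10]
  [  -0.25     1.00    -0.25]
  [  -0.20    -0.35     0.70]
Cofactors of I−A, C_ij = (−1)^(i+j)·(minor ij) (rows/columns in the sector order above):
  C_11 = (1.00)(0.70) − (-0.25)(-0.35) = 0.6125
  C_12 = −[(-0.25)(0.70) − (-0.25)(-0.20)] = 0.2250
  C_13 = (-0.25)(-0.35) − (1.00)(-0.20) = 0.2875
  C_21 = −[(-0.05)(0.70) − (-0.10)(-0.35)] = 0.0700
  C_22 = (0.75)(0.70) − (-0.10)(-0.20) = 0.5050
  C_23 = −[(0.75)(-0.35) − (-0.05)(-0.20)] = 0.2725
  C_31 = (-0.05)(-0.25) − (-0.10)(1.00) = 0.1125
  C_32 = −[(0.75)(-0.25) − (-0.10)(-0.25)] = 0.2125
  C_33 = (0.75)(1.00) − (-0.05)(-0.25) = 0.7375
det(I−A) = Σ_j (I−A)_1j·C_1j = (0.75)(0.6125) + (-0.05)(0.2250) + (-0.10)(0.2875) = 0.419375
adj(I−A) = Cᵀ =
  [ 0.6125   0.0700   0.1125]
  [ 0.2250   0.5050   0.2125]
  [ 0.2875   0.2725   0.7375]
(I − A)⁻¹ = adj(I−A) / det(I−A) ≈
  [   1.4605     0.1669     0.2683]
  [   0.5365     1.2042     0.5067]
  [   0.6855     0.6498     1.7586]
Δx = (I − A)⁻¹ Δd with Δd having +20 in the Beverages component and 0 elsewhere.
So Δx_2 = L_22 · (+20), where L_22 = adj(I−A)_22 / det(I−A) = 0.5050 / 0.419375.
Δx_2 = 0.5050 × (+20) / 0.419375 = 10.10 / 0.419375 ≈ 24.1.

Δx_2 = 24.1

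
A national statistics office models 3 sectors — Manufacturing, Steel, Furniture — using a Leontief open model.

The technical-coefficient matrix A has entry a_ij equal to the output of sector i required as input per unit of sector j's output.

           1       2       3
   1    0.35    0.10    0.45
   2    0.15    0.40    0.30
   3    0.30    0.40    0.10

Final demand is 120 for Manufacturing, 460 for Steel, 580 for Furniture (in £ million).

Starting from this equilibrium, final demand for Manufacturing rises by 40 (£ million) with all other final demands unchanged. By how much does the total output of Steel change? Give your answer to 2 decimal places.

Δx_2 = 63.16

I − A =
  [   0.65    -0.10    -0.45]
  [  -0.15     0.60    -0.30]
  [  -0.30    -0.40     0.90]
Cofactors of I−A, C_ij = (−1)^(i+j)·(minor ij) (rows/columns in the sector order above):
  C_11 = (0.60)(0.90) − (-0.30)(-0.40) = 0.4200
  C_12 = −[(-0.15)(0.90) − (-0.30)(-0.30)] = 0.2250
  C_13 = (-0.15)(-0.40) − (0.60)(-0.30) = 0.2400
  C_21 = −[(-0.10)(0.90) − (-0.45)(-0.40)] = 0.2700
  C_22 = (0.65)(0.90) − (-0.45)(-0.30) = 0.4500
  C_23 = −[(0.65)(-0.40) − (-0.10)(-0.30)] = 0.2900
  C_31 = (-0.10)(-0.30) − (-0.45)(0.60) = 0.3000
  C_32 = −[(0.65)(-0.30) − (-0.45)(-0.15)] = 0.2625
  C_33 = (0.65)(0.60) − (-0.10)(-0.15) = 0.3750
det(I−A) = Σ_j (I−A)_1j·C_1j = (0.65)(0.4200) + (-0.10)(0.2250) + (-0.45)(0.2400) = 0.1425
adj(I−A) = Cᵀ =
  [ 0.4200   0.2700   0.3000]
  [ 0.2250   0.4500   0.2625]
  [ 0.2400   0.2900   0.3750]
(I − A)⁻¹ = adj(I−A) / det(I−A) ≈
  [   2.9474     1.8947     2.1053]
  [   1.5789     3.1579     1.8421]
  [   1.6842     2.0351     2.6316]
Δx = (I − A)⁻¹ Δd with Δd having +40 in the Manufacturing component and 0 elsewhere.
So Δx_2 = L_21 · (+40), where L_21 = adj(I−A)_21 / det(I−A) = 0.2250 / 0.1425.
Δx_2 = 0.2250 × (+40) / 0.1425 = 9.00 / 0.1425 ≈ 63.16.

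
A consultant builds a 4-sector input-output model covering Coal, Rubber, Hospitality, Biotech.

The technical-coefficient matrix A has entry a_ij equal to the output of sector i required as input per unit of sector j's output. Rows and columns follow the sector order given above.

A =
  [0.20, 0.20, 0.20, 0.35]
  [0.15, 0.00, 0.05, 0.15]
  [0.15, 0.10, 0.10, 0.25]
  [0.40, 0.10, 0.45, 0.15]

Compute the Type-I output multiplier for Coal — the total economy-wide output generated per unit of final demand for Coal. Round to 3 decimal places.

m_1 = 5.728

I − A =
  [   0.80    -0.20    -0.20    -0.35]
  [  -0.15     1.00    -0.05    -0.15]
  [  -0.15    -0.10     0.90    -0.25]
  [  -0.40    -0.10    -0.45     0.85]
Compute the cofactors C_ij = (−1)^(i+j)·(3×3 minor ij) of I−A; the adjugate is their transpose:
adj(I−A) = Cᵀ =
  [ 0.626750   0.199750   0.348250   0.395750]
  [ 0.173375   0.326875   0.142125   0.170875]
  [ 0.247750   0.124750   0.485250   0.266750]
  [ 0.446500   0.198500   0.437500   0.654500]
det(I−A) = Σ_j (I−A)_1j·C_1j = (0.80)(0.626750) + (-0.20)(0.173375) + (-0.20)(0.247750) + (-0.35)(0.446500) = 0.2609
(I − A)⁻¹ = adj(I−A) / det(I−A) ≈
  [   2.4023     0.7656     1.3348     1.5169]
  [   0.6645     1.2529     0.5447     0.6549]
  [   0.9496     0.4782     1.8599     1.0224]
  [   1.7114     0.7608     1.6769     2.5086]
The output multiplier for sector j is the column-j sum of the Leontief inverse (I − A)⁻¹ = adj(I−A) / det(I−A).
Column 1 of adj(I−A): (0.626750, 0.173375, 0.247750, 0.446500); det(I−A) = 0.2609.
m_1 = (0.626750 + 0.173375 + 0.247750 + 0.446500) / 0.2609 = 1.494375 / 0.2609 ≈ 5.728.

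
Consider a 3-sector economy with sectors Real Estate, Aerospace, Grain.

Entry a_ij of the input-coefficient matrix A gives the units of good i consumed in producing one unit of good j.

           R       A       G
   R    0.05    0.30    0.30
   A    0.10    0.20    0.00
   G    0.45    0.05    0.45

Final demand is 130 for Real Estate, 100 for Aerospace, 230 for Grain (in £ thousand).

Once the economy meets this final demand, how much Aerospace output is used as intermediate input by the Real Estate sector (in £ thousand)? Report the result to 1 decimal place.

z_AR = 44.7

I − A =
  [   0.95    -0.30    -0.30]
  [  -0.10     0.80     0.00]
  [  -0.45    -0.05     0.55]
Cofactors of I−A, C_ij = (−1)^(i+j)·(minor ij) (rows/columns in the sector order above):
  C_11 = (0.80)(0.55) − (0.00)(-0.05) = 0.4400
  C_12 = −[(-0.10)(0.55) − (0.00)(-0.45)] = 0.0550
  C_13 = (-0.10)(-0.05) − (0.80)(-0.45) = 0.3650
  C_21 = −[(-0.30)(0.55) − (-0.30)(-0.05)] = 0.1800
  C_22 = (0.95)(0.55) − (-0.30)(-0.45) = 0.3875
  C_23 = −[(0.95)(-0.05) − (-0.30)(-0.45)] = 0.1825
  C_31 = (-0.30)(0.00) − (-0.30)(0.80) = 0.2400
  C_32 = −[(0.95)(0.00) − (-0.30)(-0.10)] = 0.0300
  C_33 = (0.95)(0.80) − (-0.30)(-0.10) = 0.7300
det(I−A) = Σ_j (I−A)_1j·C_1j = (0.95)(0.4400) + (-0.30)(0.0550) + (-0.30)(0.3650) = 0.2920
adj(I−A) = Cᵀ =
  [ 0.4400   0.1800   0.2400]
  [ 0.0550   0.3875   0.0300]
  [ 0.3650   0.1825   0.7300]
(I − A)⁻¹ = adj(I−A) / det(I−A) ≈
  [   1.5068     0.6164     0.8219]
  [   0.1884     1.3271     0.1027]
  [   1.2500     0.6250     2.5000]
First solve x = (I − A)⁻¹ d = adj(I−A)·d / det(I−A); in particular x_R = (0.4400·130 + 0.1800·100 + 0.2400·230) / 0.2920 = 130.40 / 0.2920 ≈ 446.575.
Intermediate flow from A to R: z_AR = a_AR · x_R = 0.10 × 130.40 / 0.2920 = 13.04 / 0.2920 ≈ 44.7.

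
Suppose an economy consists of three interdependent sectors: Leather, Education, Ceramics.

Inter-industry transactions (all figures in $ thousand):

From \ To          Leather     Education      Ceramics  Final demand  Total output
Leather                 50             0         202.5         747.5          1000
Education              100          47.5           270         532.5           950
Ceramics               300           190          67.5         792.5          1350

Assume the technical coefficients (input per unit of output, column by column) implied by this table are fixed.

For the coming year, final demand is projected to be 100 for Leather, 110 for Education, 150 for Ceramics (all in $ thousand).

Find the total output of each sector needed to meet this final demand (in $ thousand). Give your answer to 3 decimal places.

x_L = 143.383, x_E = 181.709, x_C = 241.428

Technical coefficients a_ij = z_ij / X_j:
  a_LL = 50/1000 = 0.05, a_EL = 100/1000 = 0.10, a_CL = 300/1000 = 0.30
  a_LE = 0/950 = 0.00, a_EE = 47.5/950 = 0.05, a_CE = 190/950 = 0.20
  a_LC = 202.5/1350 = 0.15, a_EC = 270/1350 = 0.20, a_CC = 67.5/1350 = 0.05
I − A =
  [   0.95     0.00    -0.15]
  [  -0.10     0.95    -0.20]
  [  -0.30    -0.20     0.95]
Cofactors of I−A, C_ij = (−1)^(i+j)·(minor ij) (rows/columns in the sector order above):
  C_11 = (0.95)(0.95) − (-0.20)(-0.20) = 0.8625
  C_12 = −[(-0.10)(0.95) − (-0.20)(-0.30)] = 0.1550
  C_13 = (-0.10)(-0.20) − (0.95)(-0.30) = 0.3050
  C_21 = −[(0.00)(0.95) − (-0.15)(-0.20)] = 0.0300
  C_22 = (0.95)(0.95) − (-0.15)(-0.30) = 0.8575
  C_23 = −[(0.95)(-0.20) − (0.00)(-0.30)] = 0.1900
  C_31 = (0.00)(-0.20) − (-0.15)(0.95) = 0.1425
  C_32 = −[(0.95)(-0.20) − (-0.15)(-0.10)] = 0.2050
  C_33 = (0.95)(0.95) − (0.00)(-0.10) = 0.9025
det(I−A) = Σ_j (I−A)_1j·C_1j = (0.95)(0.8625) + (0.00)(0.1550) + (-0.15)(0.3050) = 0.773625
adj(I−A) = Cᵀ =
  [ 0.8625   0.0300   0.1425]
  [ 0.1550   0.8575   0.2050]
  [ 0.3050   0.1900   0.9025]
(I − A)⁻¹ = adj(I−A) / det(I−A) ≈
  [   1.1149     0.0388     0.1842]
  [   0.2004     1.1084     0.2650]
  [   0.3942     0.2456     1.1666]
x = (I − A)⁻¹ d = adj(I−A)·d / det(I−A), with det(I−A) = 0.773625:
  x_L = (0.8625·100 + 0.0300·110 + 0.1425·150) / 0.773625 = 110.925 / 0.773625 ≈ 143.383
  x_E = (0.1550·100 + 0.8575·110 + 0.2050·150) / 0.773625 = 140.575 / 0.773625 ≈ 181.709
  x_C = (0.3050·100 + 0.1900·110 + 0.9025·150) / 0.773625 = 186.775 / 0.773625 ≈ 241.428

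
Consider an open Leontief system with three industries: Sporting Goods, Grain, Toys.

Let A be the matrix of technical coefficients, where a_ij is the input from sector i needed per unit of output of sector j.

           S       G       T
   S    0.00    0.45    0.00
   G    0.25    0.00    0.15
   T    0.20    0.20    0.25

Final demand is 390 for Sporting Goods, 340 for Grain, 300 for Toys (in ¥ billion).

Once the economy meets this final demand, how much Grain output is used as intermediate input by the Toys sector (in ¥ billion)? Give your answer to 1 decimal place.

z_GT = 111.5

I − A =
  [   1.00    -0.45     0.00]
  [  -0.25     1.00    -0.15]
  [  -0.20    -0.20     0.75]
Cofactors of I−A, C_ij = (−1)^(i+j)·(minor ij) (rows/columns in the sector order above):
  C_11 = (1.00)(0.75) − (-0.15)(-0.20) = 0.7200
  C_12 = −[(-0.25)(0.75) − (-0.15)(-0.20)] = 0.2175
  C_13 = (-0.25)(-0.20) − (1.00)(-0.20) = 0.2500
  C_21 = −[(-0.45)(0.75) − (0.00)(-0.20)] = 0.3375
  C_22 = (1.00)(0.75) − (0.00)(-0.20) = 0.7500
  C_23 = −[(1.00)(-0.20) − (-0.45)(-0.20)] = 0.2900
  C_31 = (-0.45)(-0.15) − (0.00)(1.00) = 0.0675
  C_32 = −[(1.00)(-0.15) − (0.00)(-0.25)] = 0.1500
  C_33 = (1.00)(1.00) − (-0.45)(-0.25) = 0.8875
det(I−A) = Σ_j (I−A)_1j·C_1j = (1.00)(0.7200) + (-0.45)(0.2175) + (0.00)(0.2500) = 0.622125
adj(I−A) = Cᵀ =
  [ 0.7200   0.3375   0.0675]
  [ 0.2175   0.7500   0.1500]
  [ 0.2500   0.2900   0.8875]
(I − A)⁻¹ = adj(I−A) / det(I−A) ≈
  [   1.1573     0.5425     0.1085]
  [   0.3496     1.2055     0.2411]
  [   0.4018     0.4661     1.4266]
First solve x = (I − A)⁻¹ d = adj(I−A)·d / det(I−A); in particular x_T = (0.2500·390 + 0.2900·340 + 0.8875·300) / 0.622125 = 462.35 / 0.622125 ≈ 743.179.
Intermediate flow from G to T: z_GT = a_GT · x_T = 0.15 × 462.35 / 0.622125 = 69.3525 / 0.622125 ≈ 111.5.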